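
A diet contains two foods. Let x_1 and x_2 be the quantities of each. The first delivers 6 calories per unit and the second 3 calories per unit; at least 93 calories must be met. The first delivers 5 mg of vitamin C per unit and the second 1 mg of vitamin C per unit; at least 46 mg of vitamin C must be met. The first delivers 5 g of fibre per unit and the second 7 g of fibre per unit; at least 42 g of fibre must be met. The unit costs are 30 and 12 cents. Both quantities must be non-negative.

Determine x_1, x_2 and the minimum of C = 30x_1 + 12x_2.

x_1 = 5, x_2 = 21, minimum C = 402

The feasible region is unbounded (it extends along (0, 1), (1, 0)), but C strictly increases along every unbounded feasible direction, so there is no improving ray and the minimum is attained at a vertex.

The binding constraints are 6x_1 + 3x_2 = 93 and 5x_1 + x_2 = 46.
Solving simultaneously gives x_1 = 5, x_2 = 21.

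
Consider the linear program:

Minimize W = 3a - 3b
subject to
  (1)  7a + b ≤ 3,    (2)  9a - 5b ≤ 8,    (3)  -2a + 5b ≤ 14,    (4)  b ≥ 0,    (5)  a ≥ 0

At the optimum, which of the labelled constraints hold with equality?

(3) and (5)

Feasible corners and W = 3a - 3b:
  (1/37, 104/37) → W = -309/37
  (3/7, 0) → W = 9/7
  (0, 14/5) → W = -42/5
  (0, 0) → W = 0

The minimum is at (0, 14/5). Substituting into each constraint, equality holds for (3) and (5); the remaining constraints have slack.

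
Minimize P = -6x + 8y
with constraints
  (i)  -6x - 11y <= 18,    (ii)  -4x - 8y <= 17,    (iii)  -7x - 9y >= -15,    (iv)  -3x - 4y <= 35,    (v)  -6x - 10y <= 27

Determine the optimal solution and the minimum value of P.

Corner points and P = -6x + 8y:
  (43/4, -15/2) → P = -249/2
  (-39/2, 9) → P = 189
  (273/20, -179/20) → P = -307/2
  (-121/3, 43/2) → P = 414
The feasible region is unbounded (it extends along (-9, 7), (-4, 3)), but P strictly increases along every unbounded feasible direction, so there is no improving ray and the minimum is attained at a vertex.

x = 273/20, y = -179/20, minimum P = -307/2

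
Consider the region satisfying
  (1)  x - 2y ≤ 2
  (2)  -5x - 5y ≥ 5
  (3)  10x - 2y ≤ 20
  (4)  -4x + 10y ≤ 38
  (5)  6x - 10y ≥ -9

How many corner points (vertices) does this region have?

3

Pairwise boundary intersections that survive every other constraint:
  (0, -1)
  (-19, -21/2)
  (-19/16, 3/16)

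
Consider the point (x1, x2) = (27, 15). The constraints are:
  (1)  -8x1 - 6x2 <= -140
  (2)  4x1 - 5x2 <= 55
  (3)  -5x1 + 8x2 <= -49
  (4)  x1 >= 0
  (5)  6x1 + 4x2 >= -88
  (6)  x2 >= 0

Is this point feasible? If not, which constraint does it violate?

not feasible — violates (3)

Constraint (3): -5x1 + 8x2 = -15, which is not ≤ -49. All other constraints are satisfied.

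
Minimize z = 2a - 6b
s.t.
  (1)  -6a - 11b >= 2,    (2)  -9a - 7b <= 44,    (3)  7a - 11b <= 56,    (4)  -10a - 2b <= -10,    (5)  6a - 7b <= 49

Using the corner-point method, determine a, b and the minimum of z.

a = 57/49, b = -40/49, minimum z = 354/49

Vertices and z = 2a - 6b:
  (54/13, -350/143) → z = 3288/143
  (57/49, -40/49) → z = 354/49
  (111/62, -245/62) → z = 846/31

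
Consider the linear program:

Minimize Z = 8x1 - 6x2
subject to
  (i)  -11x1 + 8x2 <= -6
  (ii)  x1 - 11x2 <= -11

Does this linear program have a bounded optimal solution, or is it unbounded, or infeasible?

unbounded

From the feasible point (154/113, 127/113), moving in the direction (8, 11) keeps every constraint satisfied while Z decreases without bound.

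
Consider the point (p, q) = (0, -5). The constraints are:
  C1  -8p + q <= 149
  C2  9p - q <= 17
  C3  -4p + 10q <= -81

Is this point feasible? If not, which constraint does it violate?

Constraint C3: -4p + 10q = -50, which is not ≤ -81. All other constraints are satisfied.

not feasible — violates C3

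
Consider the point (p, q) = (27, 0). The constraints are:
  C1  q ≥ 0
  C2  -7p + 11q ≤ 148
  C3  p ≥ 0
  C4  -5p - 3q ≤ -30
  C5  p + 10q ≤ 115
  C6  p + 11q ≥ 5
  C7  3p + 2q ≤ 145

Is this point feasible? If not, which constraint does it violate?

feasible

C1: 0 ≥ 0 ✓
C2: -189 ≤ 148 ✓
C3: 27 ≥ 0 ✓
C4: -135 ≤ -30 ✓
C5: 27 ≤ 115 ✓
C6: 27 ≥ 5 ✓
C7: 81 ≤ 145 ✓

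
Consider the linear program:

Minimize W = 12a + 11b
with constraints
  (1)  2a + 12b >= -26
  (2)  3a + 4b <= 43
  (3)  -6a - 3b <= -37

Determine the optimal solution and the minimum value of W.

Vertices and W = 12a + 11b:
  (155/7, -41/7) → W = 1409/7
  (87/11, -115/33) → W = 1867/33
  (19/15, 49/5) → W = 123

a = 87/11, b = -115/33, minimum W = 1867/33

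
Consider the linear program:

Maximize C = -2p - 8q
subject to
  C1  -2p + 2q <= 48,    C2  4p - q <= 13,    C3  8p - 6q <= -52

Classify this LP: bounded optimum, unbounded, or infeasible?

From the feasible point (37/3, 109/3), moving in the direction (-6, -8) keeps every constraint satisfied while C increases without bound.

unbounded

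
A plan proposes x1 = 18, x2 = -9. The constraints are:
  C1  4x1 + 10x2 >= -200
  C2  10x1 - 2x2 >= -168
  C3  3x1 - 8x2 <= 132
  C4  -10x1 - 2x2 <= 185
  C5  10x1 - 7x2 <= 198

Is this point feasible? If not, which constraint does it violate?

not feasible — violates C5

Constraint C5: 10x1 - 7x2 = 243, which is not ≤ 198. All other constraints are satisfied.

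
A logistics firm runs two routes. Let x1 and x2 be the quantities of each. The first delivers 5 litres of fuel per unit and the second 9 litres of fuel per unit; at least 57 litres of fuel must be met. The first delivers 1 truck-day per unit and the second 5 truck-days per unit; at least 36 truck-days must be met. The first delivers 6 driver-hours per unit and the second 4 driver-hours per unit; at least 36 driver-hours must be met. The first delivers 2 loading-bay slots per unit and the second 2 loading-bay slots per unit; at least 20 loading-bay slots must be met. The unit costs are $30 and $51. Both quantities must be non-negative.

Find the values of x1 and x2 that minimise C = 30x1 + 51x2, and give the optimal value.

x1 = 7/2, x2 = 13/2, minimum C = 873/2

Corner points and C = 30x1 + 51x2:
  (0, 10) → C = 510
  (36, 0) → C = 1080
  (7/2, 13/2) → C = 873/2
The feasible region is unbounded (it extends along (0, 1), (1, 0)), but C strictly increases along every unbounded feasible direction, so there is no improving ray and the minimum is attained at a vertex.

The binding constraints are x1 + 5x2 = 36 and 2x1 + 2x2 = 20.
Solving simultaneously gives x1 = 7/2, x2 = 13/2.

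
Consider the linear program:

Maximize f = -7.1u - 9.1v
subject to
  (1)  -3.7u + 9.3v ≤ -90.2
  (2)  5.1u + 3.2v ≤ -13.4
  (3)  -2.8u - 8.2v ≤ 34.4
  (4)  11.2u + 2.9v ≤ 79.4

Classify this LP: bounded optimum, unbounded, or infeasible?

infeasible

The boundaries -3.7u + 9.3v = -90.2 and 5.1u + 3.2v = -13.4 meet at (16402/5927, -50960/5927), but that point violates -2.8u - 8.2v ≤ 34.4. Every candidate vertex is excluded by some other constraint, so the feasible region is empty.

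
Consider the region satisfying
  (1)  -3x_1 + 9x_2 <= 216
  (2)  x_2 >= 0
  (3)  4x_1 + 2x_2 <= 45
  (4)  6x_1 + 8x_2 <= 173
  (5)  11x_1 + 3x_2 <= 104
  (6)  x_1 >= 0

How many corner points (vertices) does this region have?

5

Of the 15 pairwise boundary intersections, those satisfying every inequality are:
  (104/11, 0)
  (0, 0)
  (7/10, 211/10)
  (73/10, 79/10)
  (0, 173/8)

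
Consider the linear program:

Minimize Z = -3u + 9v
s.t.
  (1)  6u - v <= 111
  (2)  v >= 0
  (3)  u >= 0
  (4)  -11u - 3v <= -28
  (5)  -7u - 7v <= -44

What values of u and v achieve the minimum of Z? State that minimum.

u = 37/2, v = 0, minimum Z = -111/2

Extreme points and Z = -3u + 9v:
  (37/2, 0) → Z = -111/2
  (44/7, 0) → Z = -132/7
  (0, 28/3) → Z = 84
  (8/7, 36/7) → Z = 300/7
The feasible region is unbounded (it extends along (0, 1), (1, 6)), but Z strictly increases along every unbounded feasible direction, so there is no improving ray and the minimum is attained at a vertex.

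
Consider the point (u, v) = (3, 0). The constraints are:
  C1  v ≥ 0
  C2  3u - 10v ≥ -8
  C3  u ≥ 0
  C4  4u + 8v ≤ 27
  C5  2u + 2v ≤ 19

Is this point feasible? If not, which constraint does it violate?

feasible

C1: 0 ≥ 0 ✓
C2: 9 ≥ -8 ✓
C3: 3 ≥ 0 ✓
C4: 12 ≤ 27 ✓
C5: 6 ≤ 19 ✓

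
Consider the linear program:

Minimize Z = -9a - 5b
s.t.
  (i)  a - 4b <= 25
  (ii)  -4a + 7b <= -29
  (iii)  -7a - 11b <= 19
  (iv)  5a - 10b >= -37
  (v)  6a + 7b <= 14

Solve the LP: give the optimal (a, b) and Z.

a = 231/31, b = -136/31, minimum Z = -1399/31

Vertices and Z = -9a - 5b:
  (199/39, -194/39) → Z = -821/39
  (231/31, -136/31) → Z = -1399/31
  (2, -3) → Z = -3
  (43/10, -59/35) → Z = -2119/70

The binding constraints are a - 4b = 25 and 6a + 7b = 14.
Solving simultaneously gives a = 231/31, b = -136/31.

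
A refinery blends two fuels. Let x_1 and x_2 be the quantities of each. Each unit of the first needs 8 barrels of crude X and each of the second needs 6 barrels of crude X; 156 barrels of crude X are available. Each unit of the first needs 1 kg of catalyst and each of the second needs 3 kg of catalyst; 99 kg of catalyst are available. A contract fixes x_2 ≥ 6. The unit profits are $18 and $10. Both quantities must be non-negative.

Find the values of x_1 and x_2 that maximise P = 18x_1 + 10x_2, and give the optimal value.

x_1 = 15, x_2 = 6, maximum P = 330

Feasible corners and P = 18x_1 + 10x_2:
  (0, 26) → P = 260
  (0, 6) → P = 60
  (15, 6) → P = 330

The binding constraints are 8x_1 + 6x_2 = 156 and x_2 = 6.
Solving simultaneously gives x_1 = 15, x_2 = 6.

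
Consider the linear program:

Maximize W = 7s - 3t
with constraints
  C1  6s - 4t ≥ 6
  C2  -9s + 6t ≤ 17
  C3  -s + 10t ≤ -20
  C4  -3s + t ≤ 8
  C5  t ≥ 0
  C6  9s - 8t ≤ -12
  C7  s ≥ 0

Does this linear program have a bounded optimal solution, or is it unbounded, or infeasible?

The boundaries 6s - 4t = 6 and 9s - 8t = -12 meet at (8, 21/2), but that point violates -s + 10t ≤ -20. Every candidate vertex is excluded by some other constraint, so the feasible region is empty.

infeasible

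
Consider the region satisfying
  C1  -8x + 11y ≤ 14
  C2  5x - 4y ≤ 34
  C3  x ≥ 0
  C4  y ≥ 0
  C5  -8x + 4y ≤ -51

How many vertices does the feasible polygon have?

Of the 10 pairwise boundary intersections, those satisfying every inequality are:
  (430/23, 342/23)
  (617/56, 65/7)
  (34/5, 0)
  (51/8, 0)

4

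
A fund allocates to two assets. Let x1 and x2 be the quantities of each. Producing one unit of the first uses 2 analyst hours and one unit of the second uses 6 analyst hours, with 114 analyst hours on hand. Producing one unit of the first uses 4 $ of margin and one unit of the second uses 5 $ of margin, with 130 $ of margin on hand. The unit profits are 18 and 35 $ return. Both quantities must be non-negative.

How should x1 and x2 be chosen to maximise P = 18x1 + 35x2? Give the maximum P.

x1 = 15, x2 = 14, maximum P = 760

Feasible corners and P = 18x1 + 35x2:
  (0, 0) → P = 0
  (0, 19) → P = 665
  (65/2, 0) → P = 585
  (15, 14) → P = 760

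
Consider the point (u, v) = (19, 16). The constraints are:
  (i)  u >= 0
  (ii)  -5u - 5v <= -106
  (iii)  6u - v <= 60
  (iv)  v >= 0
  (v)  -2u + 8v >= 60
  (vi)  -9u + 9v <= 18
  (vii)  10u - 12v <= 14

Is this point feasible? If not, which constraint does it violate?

not feasible — violates (iii)

Constraint (iii): 6u - v = 98, which is not ≤ 60. All other constraints are satisfied.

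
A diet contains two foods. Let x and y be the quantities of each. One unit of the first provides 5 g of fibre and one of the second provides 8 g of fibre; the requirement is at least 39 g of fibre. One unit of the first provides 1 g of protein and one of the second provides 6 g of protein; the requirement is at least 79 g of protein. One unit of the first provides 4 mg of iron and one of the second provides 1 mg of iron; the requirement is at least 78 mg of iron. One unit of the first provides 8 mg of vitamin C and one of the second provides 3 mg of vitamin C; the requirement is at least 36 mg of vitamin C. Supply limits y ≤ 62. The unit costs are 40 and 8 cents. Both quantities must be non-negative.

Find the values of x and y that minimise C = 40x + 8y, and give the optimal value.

x = 4, y = 62, minimum C = 656

Feasible corners and C = 40x + 8y:
  (79, 0) → C = 3160
  (389/23, 238/23) → C = 17464/23
  (4, 62) → C = 656
The feasible region is unbounded (it extends along (1, 0)), but C strictly increases along every unbounded feasible direction, so there is no improving ray and the minimum is attained at a vertex.

At the optimal vertex, 4x + y = 78 and y = 62.
Solving simultaneously gives x = 4, y = 62.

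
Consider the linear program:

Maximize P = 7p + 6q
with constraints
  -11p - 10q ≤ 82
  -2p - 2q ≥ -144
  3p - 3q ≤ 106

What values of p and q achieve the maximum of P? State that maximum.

p = 161/3, q = 55/3, maximum P = 1457/3

Corner points and P = 7p + 6q:
  (-802, 874) → P = -370
  (814/63, -1412/63) → P = -2774/63
  (161/3, 55/3) → P = 1457/3

The binding constraints are -2p - 2q = -144 and 3p - 3q = 106.
Solving simultaneously gives p = 161/3, q = 55/3.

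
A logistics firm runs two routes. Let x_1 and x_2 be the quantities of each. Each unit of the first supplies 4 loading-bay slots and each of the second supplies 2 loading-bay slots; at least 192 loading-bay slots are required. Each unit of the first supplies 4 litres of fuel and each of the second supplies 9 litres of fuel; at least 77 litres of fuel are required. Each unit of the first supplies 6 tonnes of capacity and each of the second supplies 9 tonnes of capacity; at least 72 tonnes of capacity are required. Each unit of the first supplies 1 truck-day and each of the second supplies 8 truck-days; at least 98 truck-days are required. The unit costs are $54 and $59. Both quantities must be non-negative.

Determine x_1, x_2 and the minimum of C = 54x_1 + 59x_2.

The feasible region is unbounded (it extends along (0, 1), (1, 0)), but C strictly increases along every unbounded feasible direction, so there is no improving ray and the minimum is attained at a vertex.

The optimum lies where 4x_1 + 2x_2 = 192 and x_1 + 8x_2 = 98.
Solving simultaneously gives x_1 = 134/3, x_2 = 20/3.

x_1 = 134/3, x_2 = 20/3, minimum C = 8416/3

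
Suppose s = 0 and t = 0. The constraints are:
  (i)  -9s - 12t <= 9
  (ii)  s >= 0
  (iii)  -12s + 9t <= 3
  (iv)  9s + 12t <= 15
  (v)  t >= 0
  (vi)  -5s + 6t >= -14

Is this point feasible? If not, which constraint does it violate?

feasible

(i): 0 ≤ 9 ✓
(ii): 0 ≥ 0 ✓
(iii): 0 ≤ 3 ✓
(iv): 0 ≤ 15 ✓
(v): 0 ≥ 0 ✓
(vi): 0 ≥ -14 ✓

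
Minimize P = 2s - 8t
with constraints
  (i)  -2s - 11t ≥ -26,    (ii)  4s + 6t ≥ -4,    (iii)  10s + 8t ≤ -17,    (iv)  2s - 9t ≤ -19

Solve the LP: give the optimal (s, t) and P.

s = -25/4, t = 7/2, minimum P = -81/2

Corner points and P = 2s - 8t:
  (-25/4, 7/2) → P = -81/2
  (-395/94, 147/47) → P = -1571/47
  (-25/8, 17/12) → P = -211/12
  (-305/106, 78/53) → P = -929/53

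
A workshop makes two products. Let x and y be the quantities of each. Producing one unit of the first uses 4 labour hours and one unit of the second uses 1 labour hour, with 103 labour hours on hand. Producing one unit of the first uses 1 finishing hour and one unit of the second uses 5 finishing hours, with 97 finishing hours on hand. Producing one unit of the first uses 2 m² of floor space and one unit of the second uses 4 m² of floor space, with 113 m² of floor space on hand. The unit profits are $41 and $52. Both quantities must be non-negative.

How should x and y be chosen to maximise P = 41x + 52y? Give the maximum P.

Feasible corners and P = 41x + 52y:
  (0, 0) → P = 0
  (0, 97/5) → P = 5044/5
  (103/4, 0) → P = 4223/4
  (22, 15) → P = 1682

At the optimal vertex, 4x + y = 103 and x + 5y = 97.
Solving simultaneously gives x = 22, y = 15.

x = 22, y = 15, maximum P = 1682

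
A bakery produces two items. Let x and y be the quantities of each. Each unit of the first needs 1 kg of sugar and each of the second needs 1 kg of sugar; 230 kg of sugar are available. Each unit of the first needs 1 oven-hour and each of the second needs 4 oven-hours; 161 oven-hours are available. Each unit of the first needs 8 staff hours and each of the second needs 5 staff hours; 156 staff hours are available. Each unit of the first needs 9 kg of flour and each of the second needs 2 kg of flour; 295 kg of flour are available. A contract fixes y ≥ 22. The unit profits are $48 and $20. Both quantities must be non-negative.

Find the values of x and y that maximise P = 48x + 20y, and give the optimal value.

x = 23/4, y = 22, maximum P = 716

Extreme points and P = 48x + 20y:
  (0, 156/5) → P = 624
  (0, 22) → P = 440
  (23/4, 22) → P = 716

The optimum lies where 8x + 5y = 156 and y = 22.
Solving simultaneously gives x = 23/4, y = 22.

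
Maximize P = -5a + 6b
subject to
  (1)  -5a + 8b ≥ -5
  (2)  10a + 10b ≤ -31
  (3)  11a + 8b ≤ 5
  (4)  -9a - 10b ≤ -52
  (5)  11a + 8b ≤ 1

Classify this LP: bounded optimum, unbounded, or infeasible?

From the feasible point (-83, 799/10), moving in the direction (-10, 10) keeps every constraint satisfied while P increases without bound.

unbounded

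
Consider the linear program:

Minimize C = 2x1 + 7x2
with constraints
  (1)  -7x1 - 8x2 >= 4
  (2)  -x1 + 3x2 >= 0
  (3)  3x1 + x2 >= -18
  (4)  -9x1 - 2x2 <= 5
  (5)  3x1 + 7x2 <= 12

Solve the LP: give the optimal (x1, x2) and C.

x1 = -15/29, x2 = -5/29, minimum C = -65/29

Corner points and C = 2x1 + 7x2:
  (-12/29, -4/29) → C = -52/29
  (-16/29, -1/58) → C = -71/58
  (-15/29, -5/29) → C = -65/29

The optimum lies where -x1 + 3x2 = 0 and -9x1 - 2x2 = 5.
Solving simultaneously gives x1 = -15/29, x2 = -5/29.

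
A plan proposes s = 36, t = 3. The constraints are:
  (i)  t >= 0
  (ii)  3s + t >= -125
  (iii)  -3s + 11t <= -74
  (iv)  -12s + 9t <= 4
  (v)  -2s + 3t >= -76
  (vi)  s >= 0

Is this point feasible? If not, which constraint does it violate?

feasible

(i): 3 ≥ 0 ✓
(ii): 111 ≥ -125 ✓
(iii): -75 ≤ -74 ✓
(iv): -405 ≤ 4 ✓
(v): -63 ≥ -76 ✓
(vi): 36 ≥ 0 ✓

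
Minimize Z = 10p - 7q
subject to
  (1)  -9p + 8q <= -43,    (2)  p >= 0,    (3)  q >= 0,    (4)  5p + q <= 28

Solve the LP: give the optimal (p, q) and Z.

p = 43/9, q = 0, minimum Z = 430/9

Corner points and Z = 10p - 7q:
  (43/9, 0) → Z = 430/9
  (267/49, 37/49) → Z = 2411/49
  (28/5, 0) → Z = 56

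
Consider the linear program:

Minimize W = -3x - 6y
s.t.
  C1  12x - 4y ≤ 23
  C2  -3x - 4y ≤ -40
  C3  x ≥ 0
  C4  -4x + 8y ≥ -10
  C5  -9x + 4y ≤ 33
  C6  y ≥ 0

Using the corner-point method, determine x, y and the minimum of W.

Vertices and W = -3x - 6y:
  (21/5, 137/20) → W = -537/10
  (56/3, 201/4) → W = -715/2
  (7/12, 153/16) → W = -473/8

The binding constraints are 12x - 4y = 23 and -9x + 4y = 33.
Solving simultaneously gives x = 56/3, y = 201/4.

x = 56/3, y = 201/4, minimum W = -715/2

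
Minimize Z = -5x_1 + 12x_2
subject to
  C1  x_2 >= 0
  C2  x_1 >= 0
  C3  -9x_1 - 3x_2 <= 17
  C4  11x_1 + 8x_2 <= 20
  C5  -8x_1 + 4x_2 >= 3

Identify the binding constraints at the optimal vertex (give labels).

Extreme points and Z = -5x_1 + 12x_2:
  (0, 5/2) → Z = 30
  (0, 3/4) → Z = 9
  (14/27, 193/108) → Z = 509/27

The minimum is at (0, 3/4). Substituting into each constraint, equality holds for C2 and C5; the remaining constraints have slack.

C2 and C5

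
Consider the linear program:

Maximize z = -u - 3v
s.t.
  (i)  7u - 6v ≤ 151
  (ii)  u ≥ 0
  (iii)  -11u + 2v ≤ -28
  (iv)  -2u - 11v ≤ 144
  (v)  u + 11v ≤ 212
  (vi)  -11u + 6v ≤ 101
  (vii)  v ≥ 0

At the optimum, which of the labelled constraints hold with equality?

Vertices and z = -u - 3v:
  (2933/83, 1333/83) → z = -6932/83
  (151/7, 0) → z = -151/7
  (244/41, 768/41) → z = -2548/41
  (28/11, 0) → z = -28/11

The maximum is at (28/11, 0). Substituting into each constraint, equality holds for (iii) and (vii); the remaining constraints have slack.

(iii) and (vii)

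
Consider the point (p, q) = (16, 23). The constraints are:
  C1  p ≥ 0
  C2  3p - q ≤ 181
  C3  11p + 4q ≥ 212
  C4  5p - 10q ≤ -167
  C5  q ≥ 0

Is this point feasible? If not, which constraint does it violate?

not feasible — violates C4

Constraint C4: 5p - 10q = -150, which is not ≤ -167. All other constraints are satisfied.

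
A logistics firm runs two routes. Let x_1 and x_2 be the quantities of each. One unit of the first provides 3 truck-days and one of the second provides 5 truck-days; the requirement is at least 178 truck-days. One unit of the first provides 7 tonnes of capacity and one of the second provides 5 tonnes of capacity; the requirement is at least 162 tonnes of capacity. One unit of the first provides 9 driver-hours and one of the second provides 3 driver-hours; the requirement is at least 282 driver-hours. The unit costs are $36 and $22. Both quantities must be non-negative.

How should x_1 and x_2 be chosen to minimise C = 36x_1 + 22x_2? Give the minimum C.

x_1 = 73/3, x_2 = 21, minimum C = 1338

The feasible region is unbounded (it extends along (0, 1), (1, 0)), but C strictly increases along every unbounded feasible direction, so there is no improving ray and the minimum is attained at a vertex.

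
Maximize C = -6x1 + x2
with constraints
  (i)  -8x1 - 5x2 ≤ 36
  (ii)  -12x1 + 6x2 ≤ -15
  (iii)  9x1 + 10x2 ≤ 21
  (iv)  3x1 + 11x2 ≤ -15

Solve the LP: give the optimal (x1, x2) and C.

x1 = -47/36, x2 = -46/9, maximum C = 49/18

The feasible region is unbounded (it extends along (5, -8), (10, -9)), but C strictly decreases along every unbounded feasible direction, so there is no improving ray and the maximum is attained at a vertex.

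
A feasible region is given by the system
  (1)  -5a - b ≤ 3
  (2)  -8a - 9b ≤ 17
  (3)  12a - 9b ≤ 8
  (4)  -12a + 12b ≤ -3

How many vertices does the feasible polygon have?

3

Intersecting each pair of boundary lines and keeping only the points that satisfy every inequality leaves:
  (-1/3, -4/3)
  (-11/24, -17/24)
  (23/12, 5/3)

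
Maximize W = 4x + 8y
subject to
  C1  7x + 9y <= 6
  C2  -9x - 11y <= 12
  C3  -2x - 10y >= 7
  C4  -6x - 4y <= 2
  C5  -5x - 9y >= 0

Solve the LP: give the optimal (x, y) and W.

x = 63/32, y = -35/32, maximum W = -7/8

The feasible region is unbounded (it extends along (11, -9), (9, -7)), but W strictly decreases along every unbounded feasible direction, so there is no improving ray and the maximum is attained at a vertex.

The binding constraints are -2x - 10y = 7 and -5x - 9y = 0.
Solving simultaneously gives x = 63/32, y = -35/32.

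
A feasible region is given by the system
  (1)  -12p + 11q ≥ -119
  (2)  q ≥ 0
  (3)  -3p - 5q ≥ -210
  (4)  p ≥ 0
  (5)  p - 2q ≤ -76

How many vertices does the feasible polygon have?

Intersecting each pair of boundary lines and keeping only the points that satisfy every inequality leaves:
  (0, 42)
  (40/11, 438/11)
  (0, 38)

3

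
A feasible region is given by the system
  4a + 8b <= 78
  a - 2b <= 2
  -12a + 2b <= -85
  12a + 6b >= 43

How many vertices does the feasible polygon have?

3

Intersecting each pair of boundary lines and keeping only the points that satisfy every inequality leaves:
  (43/4, 35/8)
  (209/26, 149/26)
  (83/11, 61/22)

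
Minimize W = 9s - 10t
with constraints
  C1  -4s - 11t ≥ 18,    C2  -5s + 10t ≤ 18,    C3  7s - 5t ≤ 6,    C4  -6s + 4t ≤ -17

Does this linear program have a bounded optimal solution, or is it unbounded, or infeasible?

infeasible

The boundaries -4s - 11t = 18 and -5s + 10t = 18 meet at (-378/95, -18/95), but that point violates -6s + 4t ≤ -17. Every candidate vertex is excluded by some other constraint, so the feasible region is empty.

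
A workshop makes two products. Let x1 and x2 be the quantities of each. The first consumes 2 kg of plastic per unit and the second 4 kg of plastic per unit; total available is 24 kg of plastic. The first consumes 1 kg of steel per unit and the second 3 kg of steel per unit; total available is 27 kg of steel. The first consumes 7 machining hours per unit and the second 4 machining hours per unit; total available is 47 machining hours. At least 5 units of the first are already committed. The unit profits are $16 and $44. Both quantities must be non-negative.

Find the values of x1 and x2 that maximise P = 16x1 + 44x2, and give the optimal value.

At the optimal vertex, 7x1 + 4x2 = 47 and x1 = 5.
Solving simultaneously gives x1 = 5, x2 = 3.

x1 = 5, x2 = 3, maximum P = 212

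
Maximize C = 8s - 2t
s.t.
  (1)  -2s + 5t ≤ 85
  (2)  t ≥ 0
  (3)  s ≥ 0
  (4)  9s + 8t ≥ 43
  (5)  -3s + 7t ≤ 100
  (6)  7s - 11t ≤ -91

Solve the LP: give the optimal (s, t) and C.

s = 463/16, t = 427/16, maximum C = 1425/8

Corner points and C = 8s - 2t:
  (0, 100/7) → C = -200/7
  (0, 91/11) → C = -182/11
  (463/16, 427/16) → C = 1425/8

At the optimal vertex, -3s + 7t = 100 and 7s - 11t = -91.
Solving simultaneously gives s = 463/16, t = 427/16.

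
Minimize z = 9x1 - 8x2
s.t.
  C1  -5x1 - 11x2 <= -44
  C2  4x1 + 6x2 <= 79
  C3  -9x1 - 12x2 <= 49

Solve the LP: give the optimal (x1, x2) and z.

x1 = -207, x2 = 907/6, minimum z = -9217/3

Corner points and z = 9x1 - 8x2:
  (605/14, -219/14) → z = 7197/14
  (-1067/39, 641/39) → z = -14731/39
  (-207, 907/6) → z = -9217/3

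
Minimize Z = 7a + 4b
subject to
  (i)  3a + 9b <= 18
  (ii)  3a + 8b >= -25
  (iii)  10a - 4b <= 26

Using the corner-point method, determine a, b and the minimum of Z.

Extreme points and Z = 7a + 4b:
  (-123, 43) → Z = -689
  (3, 1) → Z = 25
  (27/23, -82/23) → Z = -139/23

The binding constraints are 3a + 9b = 18 and 3a + 8b = -25.
Solving simultaneously gives a = -123, b = 43.

a = -123, b = 43, minimum Z = -689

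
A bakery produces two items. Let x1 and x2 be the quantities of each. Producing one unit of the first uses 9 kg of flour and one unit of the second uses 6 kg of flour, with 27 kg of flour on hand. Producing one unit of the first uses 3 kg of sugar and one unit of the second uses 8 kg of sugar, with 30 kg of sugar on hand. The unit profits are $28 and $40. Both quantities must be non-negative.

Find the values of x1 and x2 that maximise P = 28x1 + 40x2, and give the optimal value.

x1 = 2/3, x2 = 7/2, maximum P = 476/3

Extreme points and P = 28x1 + 40x2:
  (0, 0) → P = 0
  (0, 15/4) → P = 150
  (3, 0) → P = 84
  (2/3, 7/2) → P = 476/3

The binding constraints are 9x1 + 6x2 = 27 and 3x1 + 8x2 = 30.
Solving simultaneously gives x1 = 2/3, x2 = 7/2.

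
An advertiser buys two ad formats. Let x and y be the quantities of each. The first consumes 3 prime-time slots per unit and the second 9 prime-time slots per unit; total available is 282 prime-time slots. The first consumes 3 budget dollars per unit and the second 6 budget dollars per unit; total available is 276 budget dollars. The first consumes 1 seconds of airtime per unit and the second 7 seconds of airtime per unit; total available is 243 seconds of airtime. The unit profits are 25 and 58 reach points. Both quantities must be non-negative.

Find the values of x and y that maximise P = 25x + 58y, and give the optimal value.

x = 88, y = 2, maximum P = 2316

Feasible corners and P = 25x + 58y:
  (0, 0) → P = 0
  (0, 94/3) → P = 5452/3
  (92, 0) → P = 2300
  (88, 2) → P = 2316

The optimum lies where 3x + 9y = 282 and 3x + 6y = 276.
Solving simultaneously gives x = 88, y = 2.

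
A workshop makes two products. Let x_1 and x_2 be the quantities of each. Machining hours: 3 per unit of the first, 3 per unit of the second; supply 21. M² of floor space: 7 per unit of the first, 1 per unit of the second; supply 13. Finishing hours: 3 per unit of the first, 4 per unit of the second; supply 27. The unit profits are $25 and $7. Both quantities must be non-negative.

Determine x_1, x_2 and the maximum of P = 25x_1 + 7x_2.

Feasible corners and P = 25x_1 + 7x_2:
  (0, 0) → P = 0
  (0, 27/4) → P = 189/4
  (13/7, 0) → P = 325/7
  (1, 6) → P = 67

x_1 = 1, x_2 = 6, maximum P = 67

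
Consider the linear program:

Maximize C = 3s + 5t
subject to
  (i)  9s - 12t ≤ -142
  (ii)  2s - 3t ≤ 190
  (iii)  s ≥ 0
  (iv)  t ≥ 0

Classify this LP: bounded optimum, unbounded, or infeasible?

unbounded

From the feasible point (0, 71/6), moving in the direction (0, 1) keeps every constraint satisfied while C increases without bound.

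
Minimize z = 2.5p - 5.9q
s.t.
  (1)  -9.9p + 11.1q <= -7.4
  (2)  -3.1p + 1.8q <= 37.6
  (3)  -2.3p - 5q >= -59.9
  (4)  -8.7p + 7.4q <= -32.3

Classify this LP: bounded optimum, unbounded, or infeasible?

bounded optimum

Feasible corners and z = 2.5p - 5.9q:
  (-16819/364, -42725/728) → z = 47995/208
  (15119/1513, 11171/1513) → z = -140557/7565
The feasible region has finitely many vertices and no improving ray; the minimum is -140557/7565 at (15119/1513, 11171/1513).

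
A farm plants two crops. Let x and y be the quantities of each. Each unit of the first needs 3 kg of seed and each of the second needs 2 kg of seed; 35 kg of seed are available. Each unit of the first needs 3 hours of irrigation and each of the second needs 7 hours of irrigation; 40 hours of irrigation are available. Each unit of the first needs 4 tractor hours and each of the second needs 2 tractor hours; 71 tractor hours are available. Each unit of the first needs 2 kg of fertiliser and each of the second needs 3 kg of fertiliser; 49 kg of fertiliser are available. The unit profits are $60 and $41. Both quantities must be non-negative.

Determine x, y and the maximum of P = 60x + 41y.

x = 11, y = 1, maximum P = 701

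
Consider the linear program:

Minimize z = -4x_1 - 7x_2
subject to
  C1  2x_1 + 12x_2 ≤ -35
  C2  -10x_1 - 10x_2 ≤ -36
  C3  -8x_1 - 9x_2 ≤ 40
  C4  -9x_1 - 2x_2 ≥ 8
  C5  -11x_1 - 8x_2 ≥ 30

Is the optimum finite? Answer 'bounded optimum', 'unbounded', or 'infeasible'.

The boundaries 2x_1 + 12x_2 = -35 and -8x_1 - 9x_2 = 40 meet at (-55/26, -100/39), but that point violates -10x_1 - 10x_2 ≤ -36. Every candidate vertex is excluded by some other constraint, so the feasible region is empty.

infeasible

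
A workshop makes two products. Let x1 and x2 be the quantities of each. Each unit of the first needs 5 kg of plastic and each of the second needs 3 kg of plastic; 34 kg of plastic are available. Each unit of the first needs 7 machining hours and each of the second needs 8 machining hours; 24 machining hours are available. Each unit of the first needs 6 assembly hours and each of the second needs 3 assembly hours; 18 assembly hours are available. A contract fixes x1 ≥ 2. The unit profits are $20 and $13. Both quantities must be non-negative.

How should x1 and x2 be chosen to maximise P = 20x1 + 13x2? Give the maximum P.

x1 = 8/3, x2 = 2/3, maximum P = 62

Corner points and P = 20x1 + 13x2:
  (3, 0) → P = 60
  (2, 0) → P = 40
  (8/3, 2/3) → P = 62
  (2, 5/4) → P = 225/4

The binding constraints are 7x1 + 8x2 = 24 and 6x1 + 3x2 = 18.
Solving simultaneously gives x1 = 8/3, x2 = 2/3.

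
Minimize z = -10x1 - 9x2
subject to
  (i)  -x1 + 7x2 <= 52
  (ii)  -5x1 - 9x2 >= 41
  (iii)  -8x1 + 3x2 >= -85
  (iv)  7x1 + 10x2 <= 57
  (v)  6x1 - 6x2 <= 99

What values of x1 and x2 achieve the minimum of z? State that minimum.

The feasible region is unbounded (it extends along (-7, -1), (-1, -1)), but z strictly increases along every unbounded feasible direction, so there is no improving ray and the minimum is attained at a vertex.

x1 = 214/29, x2 = -251/29, minimum z = 119/29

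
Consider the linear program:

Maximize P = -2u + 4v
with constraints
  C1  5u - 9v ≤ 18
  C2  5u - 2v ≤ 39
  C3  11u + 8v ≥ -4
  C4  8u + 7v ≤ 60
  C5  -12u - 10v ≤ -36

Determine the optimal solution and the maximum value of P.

u = -508/13, v = 692/13, maximum P = 3784/13

Vertices and P = -2u + 4v:
  (666/107, 156/107) → P = -708/107
  (252/79, -18/79) → P = -576/79
  (-508/13, 692/13) → P = 3784/13
  (-164/7, 222/7) → P = 1216/7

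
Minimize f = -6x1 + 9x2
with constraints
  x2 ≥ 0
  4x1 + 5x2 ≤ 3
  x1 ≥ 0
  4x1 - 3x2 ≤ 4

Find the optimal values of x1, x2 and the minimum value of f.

Extreme points and f = -6x1 + 9x2:
  (3/4, 0) → f = -9/2
  (0, 0) → f = 0
  (0, 3/5) → f = 27/5

x1 = 3/4, x2 = 0, minimum f = -9/2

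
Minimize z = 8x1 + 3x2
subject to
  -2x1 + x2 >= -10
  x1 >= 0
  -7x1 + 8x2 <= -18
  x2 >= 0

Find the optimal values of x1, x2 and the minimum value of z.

x1 = 18/7, x2 = 0, minimum z = 144/7

Vertices and z = 8x1 + 3x2:
  (62/9, 34/9) → z = 598/9
  (5, 0) → z = 40
  (18/7, 0) → z = 144/7

The optimum lies where -7x1 + 8x2 = -18 and x2 = 0.
Solving simultaneously gives x1 = 18/7, x2 = 0.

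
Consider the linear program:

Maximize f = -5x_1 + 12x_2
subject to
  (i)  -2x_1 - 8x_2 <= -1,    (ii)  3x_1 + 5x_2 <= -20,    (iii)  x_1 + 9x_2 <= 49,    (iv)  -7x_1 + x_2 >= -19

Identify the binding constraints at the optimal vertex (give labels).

Corner points and f = -5x_1 + 12x_2:
  (-165/14, 43/14) → f = 1341/14
  (-383/10, 97/10) → f = 3079/10
  (-425/22, 167/22) → f = 4129/22

The maximum is at (-383/10, 97/10). Substituting into each constraint, equality holds for (i) and (iii); the remaining constraints have slack.

(i) and (iii)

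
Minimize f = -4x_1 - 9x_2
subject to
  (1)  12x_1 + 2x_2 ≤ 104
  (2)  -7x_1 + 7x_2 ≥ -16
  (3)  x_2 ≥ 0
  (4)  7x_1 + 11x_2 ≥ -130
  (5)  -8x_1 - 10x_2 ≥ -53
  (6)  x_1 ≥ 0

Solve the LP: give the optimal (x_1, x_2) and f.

Extreme points and f = -4x_1 - 9x_2:
  (16/7, 0) → f = -64/7
  (59/14, 27/14) → f = -479/14
  (0, 0) → f = 0
  (0, 53/10) → f = -477/10

The binding constraints are -8x_1 - 10x_2 = -53 and x_1 = 0.
Solving simultaneously gives x_1 = 0, x_2 = 53/10.

x_1 = 0, x_2 = 53/10, minimum f = -477/10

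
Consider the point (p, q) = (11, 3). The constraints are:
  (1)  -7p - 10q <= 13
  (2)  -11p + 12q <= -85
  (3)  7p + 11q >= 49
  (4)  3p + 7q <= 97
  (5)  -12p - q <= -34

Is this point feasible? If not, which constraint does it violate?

feasible

(1): -107 ≤ 13 ✓
(2): -85 ≤ -85 ✓
(3): 110 ≥ 49 ✓
(4): 54 ≤ 97 ✓
(5): -135 ≤ -34 ✓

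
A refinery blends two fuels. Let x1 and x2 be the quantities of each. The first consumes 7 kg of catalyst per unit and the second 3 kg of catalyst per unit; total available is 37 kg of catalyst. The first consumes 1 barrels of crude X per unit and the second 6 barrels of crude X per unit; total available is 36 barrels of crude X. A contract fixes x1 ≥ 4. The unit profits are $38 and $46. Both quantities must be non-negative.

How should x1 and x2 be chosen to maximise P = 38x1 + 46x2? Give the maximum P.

Extreme points and P = 38x1 + 46x2:
  (37/7, 0) → P = 1406/7
  (4, 0) → P = 152
  (4, 3) → P = 290

At the optimal vertex, 7x1 + 3x2 = 37 and x1 = 4.
Solving simultaneously gives x1 = 4, x2 = 3.

x1 = 4, x2 = 3, maximum P = 290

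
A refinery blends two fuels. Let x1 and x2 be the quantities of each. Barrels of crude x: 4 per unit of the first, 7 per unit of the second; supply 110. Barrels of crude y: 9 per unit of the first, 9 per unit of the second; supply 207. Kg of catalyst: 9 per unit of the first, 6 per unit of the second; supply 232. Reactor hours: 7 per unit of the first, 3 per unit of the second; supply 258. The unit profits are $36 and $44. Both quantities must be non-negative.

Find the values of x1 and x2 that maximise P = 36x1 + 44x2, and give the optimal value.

Corner points and P = 36x1 + 44x2:
  (0, 0) → P = 0
  (0, 110/7) → P = 4840/7
  (23, 0) → P = 828
  (17, 6) → P = 876

At the optimal vertex, 4x1 + 7x2 = 110 and 9x1 + 9x2 = 207.
Solving simultaneously gives x1 = 17, x2 = 6.

x1 = 17, x2 = 6, maximum P = 876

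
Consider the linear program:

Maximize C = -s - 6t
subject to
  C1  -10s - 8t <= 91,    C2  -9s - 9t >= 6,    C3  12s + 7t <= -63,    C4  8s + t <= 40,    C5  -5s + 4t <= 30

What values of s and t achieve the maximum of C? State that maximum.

s = 133/26, t = -231/13, maximum C = 203/2

Feasible corners and C = -s - 6t:
  (133/26, -231/13) → C = 203/2
  (-151/20, -31/16) → C = 767/40
  (-462/83, 45/83) → C = 192/83

The optimum lies where -10s - 8t = 91 and 12s + 7t = -63.
Solving simultaneously gives s = 133/26, t = -231/13.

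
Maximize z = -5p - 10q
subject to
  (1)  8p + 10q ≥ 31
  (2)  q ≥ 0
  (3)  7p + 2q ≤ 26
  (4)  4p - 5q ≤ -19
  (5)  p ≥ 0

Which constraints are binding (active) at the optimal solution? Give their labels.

Feasible corners and z = -5p - 10q:
  (92/43, 237/43) → z = -2830/43
  (0, 13) → z = -130
  (0, 19/5) → z = -38

The maximum is at (0, 19/5). Substituting into each constraint, equality holds for (4) and (5); the remaining constraints have slack.

(4) and (5)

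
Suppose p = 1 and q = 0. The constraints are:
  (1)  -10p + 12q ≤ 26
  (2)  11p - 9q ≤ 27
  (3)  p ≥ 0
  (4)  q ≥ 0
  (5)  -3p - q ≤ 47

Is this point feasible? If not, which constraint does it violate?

(1): -10 ≤ 26 ✓
(2): 11 ≤ 27 ✓
(3): 1 ≥ 0 ✓
(4): 0 ≥ 0 ✓
(5): -3 ≤ 47 ✓

feasible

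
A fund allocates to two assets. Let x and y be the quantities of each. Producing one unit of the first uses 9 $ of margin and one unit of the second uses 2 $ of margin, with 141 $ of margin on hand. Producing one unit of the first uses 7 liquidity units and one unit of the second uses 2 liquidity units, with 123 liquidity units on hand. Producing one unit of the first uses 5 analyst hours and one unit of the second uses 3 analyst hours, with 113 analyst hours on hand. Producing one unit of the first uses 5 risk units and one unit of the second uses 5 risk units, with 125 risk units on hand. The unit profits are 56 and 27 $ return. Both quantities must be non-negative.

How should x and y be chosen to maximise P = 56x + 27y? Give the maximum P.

Corner points and P = 56x + 27y:
  (0, 0) → P = 0
  (0, 25) → P = 675
  (47/3, 0) → P = 2632/3
  (13, 12) → P = 1052

The optimum lies where 9x + 2y = 141 and 5x + 5y = 125.
Solving simultaneously gives x = 13, y = 12.

x = 13, y = 12, maximum P = 1052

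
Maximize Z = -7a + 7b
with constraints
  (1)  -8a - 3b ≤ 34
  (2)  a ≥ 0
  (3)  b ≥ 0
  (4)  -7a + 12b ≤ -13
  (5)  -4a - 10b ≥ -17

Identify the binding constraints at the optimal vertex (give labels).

Vertices and Z = -7a + 7b:
  (13/7, 0) → Z = -13
  (17/4, 0) → Z = -119/4
  (167/59, 67/118) → Z = -1869/118

The maximum is at (13/7, 0). Substituting into each constraint, equality holds for (3) and (4); the remaining constraints have slack.

(3) and (4)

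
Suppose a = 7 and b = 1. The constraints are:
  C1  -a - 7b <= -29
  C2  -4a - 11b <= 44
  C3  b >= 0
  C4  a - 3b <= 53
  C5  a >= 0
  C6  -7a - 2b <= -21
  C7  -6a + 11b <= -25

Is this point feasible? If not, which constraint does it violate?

not feasible — violates C1

Constraint C1: -a - 7b = -14, which is not ≤ -29. All other constraints are satisfied.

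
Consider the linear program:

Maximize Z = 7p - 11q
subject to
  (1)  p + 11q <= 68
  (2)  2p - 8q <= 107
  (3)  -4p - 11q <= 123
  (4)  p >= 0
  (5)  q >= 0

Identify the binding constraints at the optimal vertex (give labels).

(1) and (2)

Feasible corners and Z = 7p - 11q:
  (1721/30, 29/30) → Z = 5864/15
  (0, 68/11) → Z = -68
  (107/2, 0) → Z = 749/2
  (0, 0) → Z = 0

The maximum is at (1721/30, 29/30). Substituting into each constraint, equality holds for (1) and (2); the remaining constraints have slack.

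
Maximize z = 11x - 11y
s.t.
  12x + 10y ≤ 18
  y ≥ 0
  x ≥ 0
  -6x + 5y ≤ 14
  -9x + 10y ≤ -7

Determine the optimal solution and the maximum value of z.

Feasible corners and z = 11x - 11y:
  (3/2, 0) → z = 33/2
  (25/21, 13/35) → z = 946/105
  (7/9, 0) → z = 77/9

x = 3/2, y = 0, maximum z = 33/2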